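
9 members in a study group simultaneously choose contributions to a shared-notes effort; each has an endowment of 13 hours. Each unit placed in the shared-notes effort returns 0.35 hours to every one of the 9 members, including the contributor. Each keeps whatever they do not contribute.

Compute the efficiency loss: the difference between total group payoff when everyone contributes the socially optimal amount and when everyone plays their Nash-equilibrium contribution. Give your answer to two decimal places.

The private return per contributed unit is 0.35 < 1, so contributing 0 is dominant for every player. At the Nash equilibrium everyone keeps their 13, and the group total is 9 × 13 = 117.
Each contributed unit returns 3.150 to the group as a whole (0.35 to each of 9 players), which exceeds 1, so the social optimum is full contribution: group total = 3.150 × 117 = 368.55.
Efficiency loss = 368.55 − 117 = 251.55.

251.55 hours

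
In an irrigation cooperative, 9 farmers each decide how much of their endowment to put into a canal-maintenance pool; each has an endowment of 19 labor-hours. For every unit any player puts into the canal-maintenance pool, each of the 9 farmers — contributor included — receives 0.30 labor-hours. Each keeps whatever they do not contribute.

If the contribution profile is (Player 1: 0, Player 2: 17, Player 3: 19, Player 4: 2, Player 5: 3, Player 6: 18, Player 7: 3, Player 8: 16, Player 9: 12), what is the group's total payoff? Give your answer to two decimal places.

324.00 labor-hours

Total contributed: 0 + 17 + 19 + 2 + 3 + 18 + 3 + 16 + 12 = 90; total kept: 9 × 19 − 90 = 81.
The canal-maintenance pool pays out 0.30 × 9 × 90 = 243.00 in aggregate.
Group total = 81 + 243.00 = 324.00.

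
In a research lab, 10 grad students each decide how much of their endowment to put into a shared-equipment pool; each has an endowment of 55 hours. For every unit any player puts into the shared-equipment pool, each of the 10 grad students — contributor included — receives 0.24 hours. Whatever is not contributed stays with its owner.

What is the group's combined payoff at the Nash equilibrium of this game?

The private return per contributed unit is 0.24 < 1, so contributing 0 is dominant for every player. At the Nash equilibrium everyone keeps their 55, and the group total is 10 × 55 = 550.

550.00 hours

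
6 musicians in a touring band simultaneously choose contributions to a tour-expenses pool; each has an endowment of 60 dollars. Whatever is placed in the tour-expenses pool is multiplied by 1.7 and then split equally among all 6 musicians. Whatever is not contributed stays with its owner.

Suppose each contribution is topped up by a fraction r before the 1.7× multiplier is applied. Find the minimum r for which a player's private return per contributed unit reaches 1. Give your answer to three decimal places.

2.529

With matching at rate r, one contributed unit becomes (1 + r) in the tour-expenses pool and returns 1.7 × (1 + r) / 6 to the contributor.
Setting this equal to 1: 1 + r = 6/1.7 = 3.5294.
So the minimum matching rate is r = 3.5294 − 1 = 2.529.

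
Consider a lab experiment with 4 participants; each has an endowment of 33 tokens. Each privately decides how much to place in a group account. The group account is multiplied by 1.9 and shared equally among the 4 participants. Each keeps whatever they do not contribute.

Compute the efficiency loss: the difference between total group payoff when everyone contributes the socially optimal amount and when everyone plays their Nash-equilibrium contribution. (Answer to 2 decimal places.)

Each contributed unit returns 1.9/4 = 0.4750 to its contributor — below 1 — so contributing 0 is dominant for every player. At the Nash equilibrium everyone keeps their 33, and the group total is 4 × 33 = 132.
Each contributed unit returns 1.900 to the group as a whole (0.4750 to each of 4 players), which exceeds 1, so the social optimum is full contribution: group total = 1.900 × 132 = 250.80.
Efficiency loss = 250.80 − 132 = 118.80.

118.80 tokens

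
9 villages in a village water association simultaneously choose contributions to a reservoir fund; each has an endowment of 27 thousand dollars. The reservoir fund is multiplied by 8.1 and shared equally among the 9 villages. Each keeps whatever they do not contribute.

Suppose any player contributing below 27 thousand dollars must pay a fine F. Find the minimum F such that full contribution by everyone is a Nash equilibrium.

Given the others contribute fully, the best deviation is to contribute 0 (any partial contribution still incurs the fine and gives up units whose private return 0.9000 is below 1).
Deviating from 27 to 0 saves 27 thousand dollars but forfeits the deviator's share of the drop in the reservoir fund: 8.1/9 × 27 = 24.30.
So the deviation gain is 27 − 24.30 = 2.70, and the fine must be at least 2.70 thousand dollars to wipe it out.

2.70 thousand dollars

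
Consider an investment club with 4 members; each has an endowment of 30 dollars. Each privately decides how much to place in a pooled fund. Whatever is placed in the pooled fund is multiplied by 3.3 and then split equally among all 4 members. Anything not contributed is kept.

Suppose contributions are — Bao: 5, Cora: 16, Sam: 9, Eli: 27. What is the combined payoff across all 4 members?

251.10 dollars

Total contributed: 5 + 16 + 9 + 27 = 57; total kept: 4 × 30 − 57 = 63.
The pooled fund pays out 3.3 × 57 = 188.10 in aggregate.
Group total = 63 + 188.10 = 251.10.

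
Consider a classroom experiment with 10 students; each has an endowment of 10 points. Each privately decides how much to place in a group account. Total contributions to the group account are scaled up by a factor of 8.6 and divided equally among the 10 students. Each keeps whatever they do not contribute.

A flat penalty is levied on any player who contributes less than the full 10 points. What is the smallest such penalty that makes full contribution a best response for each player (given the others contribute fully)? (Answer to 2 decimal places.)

Given the others contribute fully, the best deviation is to contribute 0 (any partial contribution still incurs the fine and gives up units whose private return 0.8600 is below 1).
Deviating from 10 to 0 saves 10 points but forfeits the deviator's share of the drop in the group account: 8.6/10 × 10 = 8.60.
So the deviation gain is 10 − 8.60 = 1.40, and the fine must be at least 1.40 points to wipe it out.

1.40 points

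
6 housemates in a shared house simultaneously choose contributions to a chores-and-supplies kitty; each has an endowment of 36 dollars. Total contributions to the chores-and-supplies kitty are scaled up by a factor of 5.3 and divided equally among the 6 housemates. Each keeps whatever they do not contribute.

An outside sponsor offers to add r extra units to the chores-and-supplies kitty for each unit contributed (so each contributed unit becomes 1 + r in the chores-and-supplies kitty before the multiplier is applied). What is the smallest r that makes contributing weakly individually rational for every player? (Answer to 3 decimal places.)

With matching at rate r, one contributed unit becomes (1 + r) in the chores-and-supplies kitty and returns 5.3 × (1 + r) / 6 to the contributor.
Setting this equal to 1: 1 + r = 6/5.3 = 1.1321.
So the minimum matching rate is r = 1.1321 − 1 = 0.132.

0.132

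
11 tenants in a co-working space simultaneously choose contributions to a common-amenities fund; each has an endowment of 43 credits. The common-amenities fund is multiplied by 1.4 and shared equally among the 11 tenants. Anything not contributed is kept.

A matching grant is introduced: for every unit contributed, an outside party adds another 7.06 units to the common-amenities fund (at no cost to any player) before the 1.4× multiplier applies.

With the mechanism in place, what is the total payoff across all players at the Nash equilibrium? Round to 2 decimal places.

5337.33 credits

With the mechanism, a contributed unit returns 1.4 × 8.06 / 11 = 1.0258 per unit of net cost to the contributor — now above 1 — so contributing fully is weakly dominant for every player.
So the Nash equilibrium is full contribution by all 11; the group earns 1.4 × 8.06 × 473 = 5337.33.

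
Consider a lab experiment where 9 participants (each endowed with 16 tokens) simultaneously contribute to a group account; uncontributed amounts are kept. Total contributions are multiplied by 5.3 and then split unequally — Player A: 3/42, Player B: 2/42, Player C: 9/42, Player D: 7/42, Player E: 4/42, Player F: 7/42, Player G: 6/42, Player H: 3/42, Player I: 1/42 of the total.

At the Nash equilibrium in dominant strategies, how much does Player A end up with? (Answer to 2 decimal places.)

22.06 tokens

Each unit j contributes comes back to j as 5.3 × (j's share), so j prefers to contribute only if that share exceeds 1/5.3 = 0.1887; otherwise keeping the unit dominates.
Player C alone (share 9/42) is above the threshold, contributing 16; the remaining 8 contribute 0. Total contributed: 16.
Player A keeps 16 and receives 5.3 × 16 × 3/42 = 6.06 from the group account, for a payoff of 22.06.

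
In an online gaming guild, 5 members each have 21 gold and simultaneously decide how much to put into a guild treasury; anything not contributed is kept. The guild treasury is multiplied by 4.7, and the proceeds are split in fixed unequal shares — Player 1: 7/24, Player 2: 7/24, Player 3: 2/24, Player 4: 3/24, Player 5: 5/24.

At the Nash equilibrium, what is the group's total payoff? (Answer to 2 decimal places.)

Each unit j contributes comes back to j as 4.7 × (j's share), so j prefers to contribute only if that share exceeds 1/4.7 = 0.2128; otherwise keeping the unit dominates.
The shares above 0.2128 belong to Player 1 and Player 2, contributing 21 each; the remaining 3 contribute 0. Total contributed: 42.
The guild treasury pays out 4.7 × 42 = 197.40 in total (split across the unequal shares, but the aggregate is all that matters for the group sum).
The 3 free-riders keep 21 each, adding 63. Group total = 63 + 197.40 = 260.40.

260.40 gold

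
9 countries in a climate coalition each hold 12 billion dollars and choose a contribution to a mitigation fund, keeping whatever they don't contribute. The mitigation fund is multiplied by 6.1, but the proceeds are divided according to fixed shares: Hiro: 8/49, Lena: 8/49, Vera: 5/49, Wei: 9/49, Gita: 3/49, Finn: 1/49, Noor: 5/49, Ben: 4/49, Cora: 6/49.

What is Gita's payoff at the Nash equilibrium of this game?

16.48 billion dollars

A player with share s gets back 6.1·s per unit contributed, so full contribution is dominant for anyone with s > 1/6.1 = 0.1639 and zero contribution is dominant for anyone below.
Wei alone (share 9/49) is above the threshold, contributing 12; the remaining 8 contribute 0. Total contributed: 12.
Gita keeps 12 and receives 6.1 × 12 × 3/49 = 4.48 from the mitigation fund, for a payoff of 16.48.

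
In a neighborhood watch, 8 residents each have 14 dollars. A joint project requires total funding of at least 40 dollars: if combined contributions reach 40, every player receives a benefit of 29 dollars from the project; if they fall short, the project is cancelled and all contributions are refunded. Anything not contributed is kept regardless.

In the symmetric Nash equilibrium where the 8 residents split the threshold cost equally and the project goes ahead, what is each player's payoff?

Equal share of the threshold: 40/8 = 5.
At this profile no one gains by cutting their contribution: any cut drops the total below 40, the project is cancelled, contributions are refunded, and the deviator ends with 14, which is less than 14 − 5 + 29 = 38. Contributing more than 5 just wastes the excess. So contributing exactly 5 is a best response.
Each player's payoff: 14 − 5 + 29 = 38.

38 dollars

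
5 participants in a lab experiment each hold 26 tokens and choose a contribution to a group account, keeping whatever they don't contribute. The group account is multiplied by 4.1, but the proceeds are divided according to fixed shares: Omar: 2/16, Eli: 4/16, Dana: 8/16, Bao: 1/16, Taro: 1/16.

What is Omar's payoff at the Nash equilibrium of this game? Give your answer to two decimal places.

Player j's private return per contributed unit is 4.1 × (j's share). Contributing is weakly dominant for j when that share is at least 1/4.1 = 0.2439, and contributing 0 is dominant otherwise.
Eli and Dana are above the threshold, contributing 26 each; the remaining 3 contribute 0. Total contributed: 52.
Omar keeps 26 and receives 4.1 × 52 × 2/16 = 26.65 from the group account, for a payoff of 52.65.

52.65 tokens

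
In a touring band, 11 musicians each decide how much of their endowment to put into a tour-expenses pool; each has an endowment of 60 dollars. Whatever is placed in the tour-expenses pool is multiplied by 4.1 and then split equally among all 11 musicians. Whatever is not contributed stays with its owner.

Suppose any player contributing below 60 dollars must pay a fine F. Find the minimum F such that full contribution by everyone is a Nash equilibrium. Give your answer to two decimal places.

37.64 dollars

Given the others contribute fully, the best deviation is to contribute 0 (any partial contribution still incurs the fine and gives up units whose private return 0.3727 is below 1).
Deviating from 60 to 0 saves 60 dollars but forfeits the deviator's share of the drop in the tour-expenses pool: 4.1/11 × 60 = 22.36.
So the deviation gain is 60 − 22.36 = 37.64, and the fine must be at least 37.64 dollars to wipe it out.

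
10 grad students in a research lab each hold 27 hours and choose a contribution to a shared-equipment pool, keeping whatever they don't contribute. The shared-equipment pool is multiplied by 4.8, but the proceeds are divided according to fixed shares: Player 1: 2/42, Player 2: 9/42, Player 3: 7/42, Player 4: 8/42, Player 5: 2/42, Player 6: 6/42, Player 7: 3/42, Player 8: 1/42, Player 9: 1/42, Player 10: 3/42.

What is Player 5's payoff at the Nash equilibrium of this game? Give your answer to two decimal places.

For player j, contributing a unit is worthwhile iff 4.8 × (j's share) ≥ 1, i.e. iff j's share is at least 0.2083.
The only share above 0.2083 is Player 2's 9/42, contributing 27; the remaining 9 contribute 0. Total contributed: 27.
Player 5 keeps 27 and receives 4.8 × 27 × 2/42 = 6.17 from the shared-equipment pool, for a payoff of 33.17.

33.17 hours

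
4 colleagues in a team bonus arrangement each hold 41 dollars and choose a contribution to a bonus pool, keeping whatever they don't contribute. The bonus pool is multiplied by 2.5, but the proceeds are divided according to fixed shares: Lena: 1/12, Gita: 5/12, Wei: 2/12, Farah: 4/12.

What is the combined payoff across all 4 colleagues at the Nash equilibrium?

225.50 dollars

Player j's private return per contributed unit is 2.5 × (j's share). Contributing is weakly dominant for j when that share is at least 1/2.5 = 0.4000, and contributing 0 is dominant otherwise.
The only share above 0.4000 is Gita's 5/12, contributing 41; the remaining 3 contribute 0. Total contributed: 41.
The bonus pool pays out 2.5 × 41 = 102.50 in total (split across the unequal shares, but the aggregate is all that matters for the group sum).
The 3 free-riders keep 41 each, adding 123. Group total = 123 + 102.50 = 225.50.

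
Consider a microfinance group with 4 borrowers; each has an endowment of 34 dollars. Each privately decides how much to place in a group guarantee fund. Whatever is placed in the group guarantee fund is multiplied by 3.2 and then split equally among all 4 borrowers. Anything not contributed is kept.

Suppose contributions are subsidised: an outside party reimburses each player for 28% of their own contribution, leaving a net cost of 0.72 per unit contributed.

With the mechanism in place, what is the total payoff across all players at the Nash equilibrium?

Under the mechanism each unit contributed yields (3.2/4) / 0.72 = 1.1111 back to its contributor per unit of net cost, which exceeds 1, making full contribution the dominant choice for everyone.
At the Nash equilibrium everyone contributes 34. Group total payoff = 4 × (34 × 0.28 + 3.2 × 34) = 473.28.

473.28 dollars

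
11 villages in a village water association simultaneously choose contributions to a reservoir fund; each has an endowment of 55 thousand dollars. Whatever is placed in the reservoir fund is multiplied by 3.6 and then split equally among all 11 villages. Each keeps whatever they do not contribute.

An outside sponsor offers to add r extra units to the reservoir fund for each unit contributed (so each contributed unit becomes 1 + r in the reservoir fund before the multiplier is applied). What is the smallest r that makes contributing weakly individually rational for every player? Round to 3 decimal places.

2.056

With matching at rate r, one contributed unit becomes (1 + r) in the reservoir fund and returns 3.6 × (1 + r) / 11 to the contributor.
Setting this equal to 1: 1 + r = 11/3.6 = 3.0556.
So the minimum matching rate is r = 3.0556 − 1 = 2.056.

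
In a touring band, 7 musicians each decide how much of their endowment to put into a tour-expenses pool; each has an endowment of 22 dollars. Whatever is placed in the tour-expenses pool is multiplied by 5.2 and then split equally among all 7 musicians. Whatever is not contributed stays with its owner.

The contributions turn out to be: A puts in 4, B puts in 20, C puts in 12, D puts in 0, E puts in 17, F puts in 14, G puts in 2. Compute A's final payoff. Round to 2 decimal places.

69.26 dollars

Total contributed: 4 + 20 + 12 + 0 + 17 + 14 + 2 = 69.
Each receives 5.2 × 69 / 7 = 51.26 from the tour-expenses pool.
A keeps 22 − 4 = 18, so A's payoff is 18 + 51.26 = 69.26.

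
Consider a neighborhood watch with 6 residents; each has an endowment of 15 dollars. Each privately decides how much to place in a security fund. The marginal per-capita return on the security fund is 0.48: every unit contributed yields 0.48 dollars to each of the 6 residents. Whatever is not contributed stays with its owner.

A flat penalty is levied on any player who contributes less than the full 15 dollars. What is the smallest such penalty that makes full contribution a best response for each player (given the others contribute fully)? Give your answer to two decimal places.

7.80 dollars

Given the others contribute fully, the best deviation is to contribute 0 (any partial contribution still incurs the fine and gives up units whose private return 0.48 is below 1).
Deviating from 15 to 0 saves 15 dollars but forfeits the deviator's share of the drop in the security fund: 0.48 × 15 = 7.20.
So the deviation gain is 15 − 7.20 = 7.80, and the fine must be at least 7.80 dollars to wipe it out.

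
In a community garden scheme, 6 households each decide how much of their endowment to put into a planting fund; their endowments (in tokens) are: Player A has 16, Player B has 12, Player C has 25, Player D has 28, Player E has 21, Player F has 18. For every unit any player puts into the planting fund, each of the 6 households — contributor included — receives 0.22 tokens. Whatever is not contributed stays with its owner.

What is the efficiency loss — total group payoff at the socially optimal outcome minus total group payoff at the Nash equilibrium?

The private return per contributed unit is 0.22 < 1 for everyone, so the Nash equilibrium is zero contribution and the group total is Σ E_j = 16 + 12 + 25 + 28 + 21 + 18 = 120.
Each contributed unit returns 1.320 to the group, so the social optimum is full contribution by everyone: group total = 1.320 × 120 = 158.40.
Efficiency loss = (1.320 − 1) × 120 = 38.40.

38.40 tokens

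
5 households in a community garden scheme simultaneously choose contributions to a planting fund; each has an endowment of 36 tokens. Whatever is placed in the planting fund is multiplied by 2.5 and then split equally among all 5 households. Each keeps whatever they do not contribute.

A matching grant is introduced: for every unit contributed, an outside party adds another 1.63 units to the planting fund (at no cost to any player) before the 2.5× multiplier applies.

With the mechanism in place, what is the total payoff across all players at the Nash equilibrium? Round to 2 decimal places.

The effective private return per unit is now 2.5 × 2.63 / 5 = 1.3150 > 1, so every player's dominant strategy flips to full contribution.
So the Nash equilibrium is full contribution by all 5; the group earns 2.5 × 2.63 × 180 = 1183.50.

1183.50 tokens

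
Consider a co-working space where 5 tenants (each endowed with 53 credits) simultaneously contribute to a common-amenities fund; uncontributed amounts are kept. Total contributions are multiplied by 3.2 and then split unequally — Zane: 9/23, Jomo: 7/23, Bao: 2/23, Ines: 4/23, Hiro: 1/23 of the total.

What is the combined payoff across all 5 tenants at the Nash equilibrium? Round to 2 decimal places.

381.60 credits

Player j's private return per contributed unit is 3.2 × (j's share). Contributing is weakly dominant for j when that share is at least 1/3.2 = 0.3125, and contributing 0 is dominant otherwise.
Only Zane (9/23) clears that bar, contributing 53; the remaining 4 contribute 0. Total contributed: 53.
The common-amenities fund pays out 3.2 × 53 = 169.60 in total (split across the unequal shares, but the aggregate is all that matters for the group sum).
The 4 free-riders keep 53 each, adding 212. Group total = 212 + 169.60 = 381.60.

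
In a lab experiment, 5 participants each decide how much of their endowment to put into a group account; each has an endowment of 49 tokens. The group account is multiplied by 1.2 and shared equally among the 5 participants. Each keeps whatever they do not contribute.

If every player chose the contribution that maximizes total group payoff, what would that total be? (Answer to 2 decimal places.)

294.00 tokens

Each contributed unit returns 1.200 to the group as a whole (0.2400 to each of 5 players), which exceeds 1, so the social optimum is full contribution: group total = 1.200 × 245 = 294.00.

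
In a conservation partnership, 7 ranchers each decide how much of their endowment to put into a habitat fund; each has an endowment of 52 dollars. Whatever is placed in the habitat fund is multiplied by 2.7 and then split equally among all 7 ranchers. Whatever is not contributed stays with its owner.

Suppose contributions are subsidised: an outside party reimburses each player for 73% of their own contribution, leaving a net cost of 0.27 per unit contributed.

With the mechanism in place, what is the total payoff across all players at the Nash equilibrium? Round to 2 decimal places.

The effective private return per unit is now (2.7/7) / 0.27 = 1.4286 > 1, so every player's dominant strategy flips to full contribution.
At the Nash equilibrium everyone contributes 52. Group total payoff = 7 × (52 × 0.73 + 2.7 × 52) = 1248.52.

1248.52 dollars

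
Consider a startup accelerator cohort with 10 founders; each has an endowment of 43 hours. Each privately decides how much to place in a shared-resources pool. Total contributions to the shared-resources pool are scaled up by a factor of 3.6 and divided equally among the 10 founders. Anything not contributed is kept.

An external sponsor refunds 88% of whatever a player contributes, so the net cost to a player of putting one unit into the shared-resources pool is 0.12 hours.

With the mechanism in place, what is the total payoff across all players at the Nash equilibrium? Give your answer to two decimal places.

1926.40 hours

The effective private return per unit is now (3.6/10) / 0.12 = 3.0000 > 1, so every player's dominant strategy flips to full contribution.
At the Nash equilibrium everyone contributes 43. Group total payoff = 10 × (43 × 0.88 + 3.6 × 43) = 1926.40.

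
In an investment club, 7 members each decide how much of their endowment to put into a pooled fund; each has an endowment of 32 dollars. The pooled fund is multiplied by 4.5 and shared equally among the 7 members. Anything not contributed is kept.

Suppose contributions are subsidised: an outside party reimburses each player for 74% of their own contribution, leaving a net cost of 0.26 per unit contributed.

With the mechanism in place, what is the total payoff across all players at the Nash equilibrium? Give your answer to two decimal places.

1173.76 dollars

Under the mechanism each unit contributed yields (4.5/7) / 0.26 = 2.4725 back to its contributor per unit of net cost, which exceeds 1, making full contribution the dominant choice for everyone.
At the Nash equilibrium everyone contributes 32. Group total payoff = 7 × (32 × 0.74 + 4.5 × 32) = 1173.76.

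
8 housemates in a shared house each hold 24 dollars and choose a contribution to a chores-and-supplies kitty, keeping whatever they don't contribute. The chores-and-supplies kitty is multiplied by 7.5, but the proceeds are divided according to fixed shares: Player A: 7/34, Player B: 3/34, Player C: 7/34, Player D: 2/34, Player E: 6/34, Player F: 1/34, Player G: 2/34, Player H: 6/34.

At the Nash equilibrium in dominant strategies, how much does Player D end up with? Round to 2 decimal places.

66.35 dollars

For player j, contributing a unit is worthwhile iff 7.5 × (j's share) ≥ 1, i.e. iff j's share is at least 0.1333.
The shares above 0.1333 belong to Player A, Player C, Player E and Player H, contributing 24 each; the remaining 4 contribute 0. Total contributed: 96.
Player D keeps 24 and receives 7.5 × 96 × 2/34 = 42.35 from the chores-and-supplies kitty, for a payoff of 66.35.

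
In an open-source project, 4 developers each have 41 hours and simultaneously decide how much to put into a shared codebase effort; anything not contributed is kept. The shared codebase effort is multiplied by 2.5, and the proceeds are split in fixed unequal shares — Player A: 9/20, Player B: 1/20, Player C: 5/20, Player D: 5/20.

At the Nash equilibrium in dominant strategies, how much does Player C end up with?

Player j's private return per contributed unit is 2.5 × (j's share). Contributing is weakly dominant for j when that share is at least 1/2.5 = 0.4000, and contributing 0 is dominant otherwise.
The only share above 0.4000 is Player A's 9/20, contributing 41; the remaining 3 contribute 0. Total contributed: 41.
Player C keeps 41 and receives 2.5 × 41 × 5/20 = 25.63 from the shared codebase effort, for a payoff of 66.63.

66.63 hours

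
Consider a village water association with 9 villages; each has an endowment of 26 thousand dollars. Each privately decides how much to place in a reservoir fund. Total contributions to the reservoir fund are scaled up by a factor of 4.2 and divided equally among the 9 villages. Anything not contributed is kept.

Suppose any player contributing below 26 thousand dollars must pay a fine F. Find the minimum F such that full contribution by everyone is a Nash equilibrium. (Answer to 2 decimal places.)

Given the others contribute fully, the best deviation is to contribute 0 (any partial contribution still incurs the fine and gives up units whose private return 0.4667 is below 1).
Deviating from 26 to 0 saves 26 thousand dollars but forfeits the deviator's share of the drop in the reservoir fund: 4.2/9 × 26 = 12.13.
So the deviation gain is 26 − 12.13 = 13.87, and the fine must be at least 13.87 thousand dollars to wipe it out.

13.87 thousand dollars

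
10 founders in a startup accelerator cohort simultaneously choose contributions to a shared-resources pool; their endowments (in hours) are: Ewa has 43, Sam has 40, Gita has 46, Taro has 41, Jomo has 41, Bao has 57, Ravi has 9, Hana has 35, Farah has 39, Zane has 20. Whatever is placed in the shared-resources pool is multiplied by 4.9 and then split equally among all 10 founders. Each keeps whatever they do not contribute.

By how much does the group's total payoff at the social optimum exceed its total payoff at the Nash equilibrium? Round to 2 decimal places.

The private return per contributed unit is 4.9/10 = 0.4900 < 1 for every player regardless of endowment, so the Nash equilibrium is zero contribution and the group total is Σ E_j = 43 + 40 + 46 + 41 + 41 + 57 + 9 + 35 + 39 + 20 = 371.
Each contributed unit returns 4.900 to the group, so the social optimum is full contribution by everyone: group total = 4.900 × 371 = 1817.90.
Efficiency loss = (4.900 − 1) × 371 = 1446.90.

1446.90 hours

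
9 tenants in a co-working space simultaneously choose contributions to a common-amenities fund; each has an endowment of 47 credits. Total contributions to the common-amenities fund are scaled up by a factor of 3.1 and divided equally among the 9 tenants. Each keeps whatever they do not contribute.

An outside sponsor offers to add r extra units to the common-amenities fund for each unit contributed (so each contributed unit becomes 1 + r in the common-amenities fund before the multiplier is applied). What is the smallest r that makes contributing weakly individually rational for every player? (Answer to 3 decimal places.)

1.903

With matching at rate r, one contributed unit becomes (1 + r) in the common-amenities fund and returns 3.1 × (1 + r) / 9 to the contributor.
Setting this equal to 1: 1 + r = 9/3.1 = 2.9032.
So the minimum matching rate is r = 2.9032 − 1 = 1.903.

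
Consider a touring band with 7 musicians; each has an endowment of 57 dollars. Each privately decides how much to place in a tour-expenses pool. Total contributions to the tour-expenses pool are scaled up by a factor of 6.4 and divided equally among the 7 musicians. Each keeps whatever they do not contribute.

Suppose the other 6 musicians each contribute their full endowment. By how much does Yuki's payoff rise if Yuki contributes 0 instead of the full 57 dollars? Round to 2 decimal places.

Switching from a contribution of 57 to 0 lets Yuki keep an extra 57 dollars, but lowers the tour-expenses pool by 57, which costs Yuki their own share of that drop: 6.4/7 × 57 = 52.11.
Net gain = 57 − 52.11 = 4.89. The private return per contributed unit (0.9143) is below 1, so free-riding is indeed the best response regardless of what the others do.

4.89 dollars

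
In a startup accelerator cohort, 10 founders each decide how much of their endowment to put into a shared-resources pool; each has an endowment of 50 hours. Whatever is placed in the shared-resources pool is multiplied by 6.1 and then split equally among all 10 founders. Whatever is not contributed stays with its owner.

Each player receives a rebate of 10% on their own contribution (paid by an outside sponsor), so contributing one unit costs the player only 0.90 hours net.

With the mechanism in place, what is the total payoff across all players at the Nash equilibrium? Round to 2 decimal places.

500.00 hours

Even with the mechanism, each unit contributed returns only (6.1/10) / 0.90 = 0.6778 per unit of net cost, so contributing nothing is still dominant.
Everyone keeps their endowment and the group total is 10 × 50 = 500.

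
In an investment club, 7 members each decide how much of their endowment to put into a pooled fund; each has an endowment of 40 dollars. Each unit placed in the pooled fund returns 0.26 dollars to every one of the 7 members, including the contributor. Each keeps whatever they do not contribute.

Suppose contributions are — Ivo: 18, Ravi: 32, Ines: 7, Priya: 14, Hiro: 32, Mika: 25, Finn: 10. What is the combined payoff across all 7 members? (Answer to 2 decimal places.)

Total contributed: 18 + 32 + 7 + 14 + 32 + 25 + 10 = 138; total kept: 7 × 40 − 138 = 142.
The pooled fund pays out 0.26 × 7 × 138 = 251.16 in aggregate.
Group total = 142 + 251.16 = 393.16.

393.16 dollars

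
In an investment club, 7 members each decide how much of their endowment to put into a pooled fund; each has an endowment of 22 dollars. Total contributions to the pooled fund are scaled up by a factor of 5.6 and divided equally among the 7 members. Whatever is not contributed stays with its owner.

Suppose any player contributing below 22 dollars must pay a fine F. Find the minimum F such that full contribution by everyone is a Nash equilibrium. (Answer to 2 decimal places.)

Given the others contribute fully, the best deviation is to contribute 0 (any partial contribution still incurs the fine and gives up units whose private return 0.8000 is below 1).
Deviating from 22 to 0 saves 22 dollars but forfeits the deviator's share of the drop in the pooled fund: 5.6/7 × 22 = 17.60.
So the deviation gain is 22 − 17.60 = 4.40, and the fine must be at least 4.40 dollars to wipe it out.

4.40 dollars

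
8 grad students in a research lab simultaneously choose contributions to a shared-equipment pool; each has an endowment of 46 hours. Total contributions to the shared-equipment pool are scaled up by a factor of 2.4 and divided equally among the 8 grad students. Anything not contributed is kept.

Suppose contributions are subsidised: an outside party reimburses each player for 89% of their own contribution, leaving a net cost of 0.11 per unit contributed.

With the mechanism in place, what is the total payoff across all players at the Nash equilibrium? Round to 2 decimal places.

With the mechanism, a contributed unit returns (2.4/8) / 0.11 = 2.7273 per unit of net cost to the contributor — now above 1 — so contributing fully is weakly dominant for every player.
At the Nash equilibrium everyone contributes 46. Group total payoff = 8 × (46 × 0.89 + 2.4 × 46) = 1210.72.

1210.72 hours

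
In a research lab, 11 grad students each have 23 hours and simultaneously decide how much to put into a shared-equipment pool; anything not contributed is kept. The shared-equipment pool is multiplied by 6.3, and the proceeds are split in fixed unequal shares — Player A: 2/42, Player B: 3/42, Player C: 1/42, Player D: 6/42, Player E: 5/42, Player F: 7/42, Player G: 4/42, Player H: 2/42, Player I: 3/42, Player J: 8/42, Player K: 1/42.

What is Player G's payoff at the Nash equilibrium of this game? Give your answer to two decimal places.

50.60 hours

Player j's private return per contributed unit is 6.3 × (j's share). Contributing is weakly dominant for j when that share is at least 1/6.3 = 0.1587, and contributing 0 is dominant otherwise.
Player F and Player J are above the threshold, contributing 23 each; the remaining 9 contribute 0. Total contributed: 46.
Player G keeps 23 and receives 6.3 × 46 × 4/42 = 27.60 from the shared-equipment pool, for a payoff of 50.60.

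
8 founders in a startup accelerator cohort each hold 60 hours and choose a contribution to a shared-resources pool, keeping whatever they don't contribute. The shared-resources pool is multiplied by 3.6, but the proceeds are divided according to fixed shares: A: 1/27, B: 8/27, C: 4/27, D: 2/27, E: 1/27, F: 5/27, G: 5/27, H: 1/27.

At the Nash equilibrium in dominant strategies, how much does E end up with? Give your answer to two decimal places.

68.00 hours

Player j's private return per contributed unit is 3.6 × (j's share). Contributing is weakly dominant for j when that share is at least 1/3.6 = 0.2778, and contributing 0 is dominant otherwise.
The only share above 0.2778 is B's 8/27, contributing 60; the remaining 7 contribute 0. Total contributed: 60.
E keeps 60 and receives 3.6 × 60 × 1/27 = 8.00 from the shared-resources pool, for a payoff of 68.00.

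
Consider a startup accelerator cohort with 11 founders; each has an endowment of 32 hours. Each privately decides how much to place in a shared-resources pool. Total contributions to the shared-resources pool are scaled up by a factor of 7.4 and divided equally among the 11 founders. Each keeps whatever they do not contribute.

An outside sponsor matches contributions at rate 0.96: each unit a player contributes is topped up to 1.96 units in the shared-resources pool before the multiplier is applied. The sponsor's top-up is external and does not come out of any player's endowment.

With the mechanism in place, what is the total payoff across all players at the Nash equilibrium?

With the mechanism, a contributed unit returns 7.4 × 1.96 / 11 = 1.3185 per unit of net cost to the contributor — now above 1 — so contributing fully is weakly dominant for every player.
So the Nash equilibrium is full contribution by all 11; the group earns 7.4 × 1.96 × 352 = 5105.41.

5105.41 hours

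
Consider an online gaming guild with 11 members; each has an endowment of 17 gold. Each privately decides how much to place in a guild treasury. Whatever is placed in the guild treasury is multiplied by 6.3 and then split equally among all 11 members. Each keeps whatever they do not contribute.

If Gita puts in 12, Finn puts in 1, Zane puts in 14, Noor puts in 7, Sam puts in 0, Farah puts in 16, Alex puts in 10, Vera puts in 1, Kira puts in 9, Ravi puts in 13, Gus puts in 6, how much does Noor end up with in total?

60.97 gold

Total contributed: 12 + 1 + 14 + 7 + 0 + 16 + 10 + 1 + 9 + 13 + 6 = 89.
Each receives 6.3 × 89 / 11 = 50.97 from the guild treasury.
Noor keeps 17 − 7 = 10, so Noor's payoff is 10 + 50.97 = 60.97.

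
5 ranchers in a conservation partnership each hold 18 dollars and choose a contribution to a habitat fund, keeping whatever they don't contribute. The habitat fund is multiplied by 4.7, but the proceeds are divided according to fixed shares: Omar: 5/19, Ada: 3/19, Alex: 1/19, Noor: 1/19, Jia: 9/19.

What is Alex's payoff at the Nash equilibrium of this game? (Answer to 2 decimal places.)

26.91 dollars

A player with share s gets back 4.7·s per unit contributed, so full contribution is dominant for anyone with s > 1/4.7 = 0.2128 and zero contribution is dominant for anyone below.
Omar and Jia clear that bar, contributing 18 each; the remaining 3 contribute 0. Total contributed: 36.
Alex keeps 18 and receives 4.7 × 36 × 1/19 = 8.91 from the habitat fund, for a payoff of 26.91.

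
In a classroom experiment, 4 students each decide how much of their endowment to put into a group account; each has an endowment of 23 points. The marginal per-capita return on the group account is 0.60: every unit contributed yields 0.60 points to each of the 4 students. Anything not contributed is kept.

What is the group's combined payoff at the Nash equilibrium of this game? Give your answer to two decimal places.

The private return per contributed unit is 0.60 < 1, so contributing 0 is dominant for every player. At the Nash equilibrium everyone keeps their 23, and the group total is 4 × 23 = 92.

92.00 points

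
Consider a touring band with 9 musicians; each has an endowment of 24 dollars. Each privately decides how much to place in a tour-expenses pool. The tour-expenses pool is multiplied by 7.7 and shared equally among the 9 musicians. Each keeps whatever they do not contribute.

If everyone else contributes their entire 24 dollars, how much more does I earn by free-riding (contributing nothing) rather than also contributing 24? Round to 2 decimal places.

3.47 dollars

Switching from a contribution of 24 to 0 lets I keep an extra 24 dollars, but lowers the tour-expenses pool by 24, which costs I their own share of that drop: 7.7/9 × 24 = 20.53.
Net gain = 24 − 20.53 = 3.47. The private return per contributed unit (0.8556) is below 1, so free-riding is indeed the best response regardless of what the others do.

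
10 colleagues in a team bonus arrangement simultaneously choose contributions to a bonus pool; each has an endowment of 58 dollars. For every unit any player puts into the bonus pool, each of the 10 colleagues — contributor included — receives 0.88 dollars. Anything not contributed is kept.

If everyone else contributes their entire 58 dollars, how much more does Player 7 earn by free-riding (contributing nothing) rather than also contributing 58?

Switching from a contribution of 58 to 0 lets Player 7 keep an extra 58 dollars, but lowers the bonus pool by 58, which costs Player 7 their own share of that drop: 0.88 × 58 = 51.04.
Net gain = 58 − 51.04 = 6.96. The private return per contributed unit (0.88) is below 1, so free-riding is indeed the best response regardless of what the others do.

6.96 dollars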